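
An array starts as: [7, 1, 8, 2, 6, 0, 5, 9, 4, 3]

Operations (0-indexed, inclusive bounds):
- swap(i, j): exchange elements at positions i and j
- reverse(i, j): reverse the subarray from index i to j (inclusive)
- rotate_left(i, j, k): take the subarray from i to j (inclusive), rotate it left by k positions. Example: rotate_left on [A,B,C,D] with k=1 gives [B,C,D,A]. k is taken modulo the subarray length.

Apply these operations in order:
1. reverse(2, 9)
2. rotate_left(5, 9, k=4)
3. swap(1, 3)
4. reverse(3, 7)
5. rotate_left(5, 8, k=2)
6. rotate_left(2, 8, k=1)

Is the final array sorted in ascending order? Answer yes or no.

Answer: no

Derivation:
After 1 (reverse(2, 9)): [7, 1, 3, 4, 9, 5, 0, 6, 2, 8]
After 2 (rotate_left(5, 9, k=4)): [7, 1, 3, 4, 9, 8, 5, 0, 6, 2]
After 3 (swap(1, 3)): [7, 4, 3, 1, 9, 8, 5, 0, 6, 2]
After 4 (reverse(3, 7)): [7, 4, 3, 0, 5, 8, 9, 1, 6, 2]
After 5 (rotate_left(5, 8, k=2)): [7, 4, 3, 0, 5, 1, 6, 8, 9, 2]
After 6 (rotate_left(2, 8, k=1)): [7, 4, 0, 5, 1, 6, 8, 9, 3, 2]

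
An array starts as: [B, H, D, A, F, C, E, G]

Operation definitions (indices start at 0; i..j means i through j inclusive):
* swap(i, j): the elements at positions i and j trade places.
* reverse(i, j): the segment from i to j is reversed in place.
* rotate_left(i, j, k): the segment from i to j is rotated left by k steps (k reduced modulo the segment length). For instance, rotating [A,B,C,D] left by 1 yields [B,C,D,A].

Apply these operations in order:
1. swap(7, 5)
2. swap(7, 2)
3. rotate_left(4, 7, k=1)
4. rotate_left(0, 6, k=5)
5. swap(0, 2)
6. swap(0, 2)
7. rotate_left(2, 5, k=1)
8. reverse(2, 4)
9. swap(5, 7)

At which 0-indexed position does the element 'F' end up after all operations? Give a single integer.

After 1 (swap(7, 5)): [B, H, D, A, F, G, E, C]
After 2 (swap(7, 2)): [B, H, C, A, F, G, E, D]
After 3 (rotate_left(4, 7, k=1)): [B, H, C, A, G, E, D, F]
After 4 (rotate_left(0, 6, k=5)): [E, D, B, H, C, A, G, F]
After 5 (swap(0, 2)): [B, D, E, H, C, A, G, F]
After 6 (swap(0, 2)): [E, D, B, H, C, A, G, F]
After 7 (rotate_left(2, 5, k=1)): [E, D, H, C, A, B, G, F]
After 8 (reverse(2, 4)): [E, D, A, C, H, B, G, F]
After 9 (swap(5, 7)): [E, D, A, C, H, F, G, B]

Answer: 5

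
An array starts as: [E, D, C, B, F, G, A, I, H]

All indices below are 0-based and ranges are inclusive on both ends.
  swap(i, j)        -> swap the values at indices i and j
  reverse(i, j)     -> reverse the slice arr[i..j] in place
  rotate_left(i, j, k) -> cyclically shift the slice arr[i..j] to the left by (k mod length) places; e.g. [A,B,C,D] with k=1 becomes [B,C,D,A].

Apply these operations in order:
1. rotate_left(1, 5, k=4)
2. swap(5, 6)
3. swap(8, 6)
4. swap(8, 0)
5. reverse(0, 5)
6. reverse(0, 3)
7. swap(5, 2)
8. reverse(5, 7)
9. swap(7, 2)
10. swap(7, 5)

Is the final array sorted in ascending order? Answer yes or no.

Answer: no

Derivation:
After 1 (rotate_left(1, 5, k=4)): [E, G, D, C, B, F, A, I, H]
After 2 (swap(5, 6)): [E, G, D, C, B, A, F, I, H]
After 3 (swap(8, 6)): [E, G, D, C, B, A, H, I, F]
After 4 (swap(8, 0)): [F, G, D, C, B, A, H, I, E]
After 5 (reverse(0, 5)): [A, B, C, D, G, F, H, I, E]
After 6 (reverse(0, 3)): [D, C, B, A, G, F, H, I, E]
After 7 (swap(5, 2)): [D, C, F, A, G, B, H, I, E]
After 8 (reverse(5, 7)): [D, C, F, A, G, I, H, B, E]
After 9 (swap(7, 2)): [D, C, B, A, G, I, H, F, E]
After 10 (swap(7, 5)): [D, C, B, A, G, F, H, I, E]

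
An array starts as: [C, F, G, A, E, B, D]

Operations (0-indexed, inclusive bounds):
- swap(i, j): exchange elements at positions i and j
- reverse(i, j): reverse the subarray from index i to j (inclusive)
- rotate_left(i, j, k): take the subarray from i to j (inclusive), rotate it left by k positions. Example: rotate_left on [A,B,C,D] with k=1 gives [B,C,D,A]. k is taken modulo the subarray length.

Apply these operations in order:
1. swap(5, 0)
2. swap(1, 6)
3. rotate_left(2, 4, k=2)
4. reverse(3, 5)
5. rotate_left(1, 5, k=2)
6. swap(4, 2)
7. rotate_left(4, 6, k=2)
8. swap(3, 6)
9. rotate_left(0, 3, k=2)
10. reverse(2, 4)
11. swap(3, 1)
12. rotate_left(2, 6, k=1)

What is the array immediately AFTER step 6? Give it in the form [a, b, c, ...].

After 1 (swap(5, 0)): [B, F, G, A, E, C, D]
After 2 (swap(1, 6)): [B, D, G, A, E, C, F]
After 3 (rotate_left(2, 4, k=2)): [B, D, E, G, A, C, F]
After 4 (reverse(3, 5)): [B, D, E, C, A, G, F]
After 5 (rotate_left(1, 5, k=2)): [B, C, A, G, D, E, F]
After 6 (swap(4, 2)): [B, C, D, G, A, E, F]

Answer: [B, C, D, G, A, E, F]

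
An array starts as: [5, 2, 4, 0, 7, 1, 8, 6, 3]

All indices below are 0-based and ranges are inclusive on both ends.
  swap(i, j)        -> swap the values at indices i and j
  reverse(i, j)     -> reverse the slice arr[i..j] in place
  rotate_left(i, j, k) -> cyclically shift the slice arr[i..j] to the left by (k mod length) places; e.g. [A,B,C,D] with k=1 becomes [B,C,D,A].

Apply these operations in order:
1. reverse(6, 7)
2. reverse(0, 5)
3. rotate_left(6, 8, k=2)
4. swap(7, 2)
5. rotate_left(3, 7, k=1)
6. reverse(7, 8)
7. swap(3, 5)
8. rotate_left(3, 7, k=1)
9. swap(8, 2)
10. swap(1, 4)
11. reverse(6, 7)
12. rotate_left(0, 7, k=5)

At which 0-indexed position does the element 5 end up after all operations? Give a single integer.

Answer: 6

Derivation:
After 1 (reverse(6, 7)): [5, 2, 4, 0, 7, 1, 6, 8, 3]
After 2 (reverse(0, 5)): [1, 7, 0, 4, 2, 5, 6, 8, 3]
After 3 (rotate_left(6, 8, k=2)): [1, 7, 0, 4, 2, 5, 3, 6, 8]
After 4 (swap(7, 2)): [1, 7, 6, 4, 2, 5, 3, 0, 8]
After 5 (rotate_left(3, 7, k=1)): [1, 7, 6, 2, 5, 3, 0, 4, 8]
After 6 (reverse(7, 8)): [1, 7, 6, 2, 5, 3, 0, 8, 4]
After 7 (swap(3, 5)): [1, 7, 6, 3, 5, 2, 0, 8, 4]
After 8 (rotate_left(3, 7, k=1)): [1, 7, 6, 5, 2, 0, 8, 3, 4]
After 9 (swap(8, 2)): [1, 7, 4, 5, 2, 0, 8, 3, 6]
After 10 (swap(1, 4)): [1, 2, 4, 5, 7, 0, 8, 3, 6]
After 11 (reverse(6, 7)): [1, 2, 4, 5, 7, 0, 3, 8, 6]
After 12 (rotate_left(0, 7, k=5)): [0, 3, 8, 1, 2, 4, 5, 7, 6]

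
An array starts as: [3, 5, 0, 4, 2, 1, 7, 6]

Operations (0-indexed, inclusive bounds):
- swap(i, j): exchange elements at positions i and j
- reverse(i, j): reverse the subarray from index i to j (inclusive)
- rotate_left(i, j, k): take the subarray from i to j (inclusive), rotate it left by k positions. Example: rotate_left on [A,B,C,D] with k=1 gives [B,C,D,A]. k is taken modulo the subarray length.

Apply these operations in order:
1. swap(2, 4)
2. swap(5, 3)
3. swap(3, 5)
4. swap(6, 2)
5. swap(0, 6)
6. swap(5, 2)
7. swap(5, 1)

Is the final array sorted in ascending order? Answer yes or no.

After 1 (swap(2, 4)): [3, 5, 2, 4, 0, 1, 7, 6]
After 2 (swap(5, 3)): [3, 5, 2, 1, 0, 4, 7, 6]
After 3 (swap(3, 5)): [3, 5, 2, 4, 0, 1, 7, 6]
After 4 (swap(6, 2)): [3, 5, 7, 4, 0, 1, 2, 6]
After 5 (swap(0, 6)): [2, 5, 7, 4, 0, 1, 3, 6]
After 6 (swap(5, 2)): [2, 5, 1, 4, 0, 7, 3, 6]
After 7 (swap(5, 1)): [2, 7, 1, 4, 0, 5, 3, 6]

Answer: no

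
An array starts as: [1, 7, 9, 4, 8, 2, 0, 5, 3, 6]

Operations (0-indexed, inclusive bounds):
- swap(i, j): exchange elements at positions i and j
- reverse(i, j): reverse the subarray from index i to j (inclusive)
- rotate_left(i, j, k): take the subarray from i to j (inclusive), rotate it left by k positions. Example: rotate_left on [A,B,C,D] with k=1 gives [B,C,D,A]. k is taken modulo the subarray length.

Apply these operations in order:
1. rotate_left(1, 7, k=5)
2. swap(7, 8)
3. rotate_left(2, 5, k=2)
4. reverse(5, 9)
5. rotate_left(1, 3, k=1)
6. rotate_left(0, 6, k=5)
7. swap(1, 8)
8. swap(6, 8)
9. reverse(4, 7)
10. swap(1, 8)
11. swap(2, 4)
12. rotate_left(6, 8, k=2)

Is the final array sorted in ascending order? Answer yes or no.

After 1 (rotate_left(1, 7, k=5)): [1, 0, 5, 7, 9, 4, 8, 2, 3, 6]
After 2 (swap(7, 8)): [1, 0, 5, 7, 9, 4, 8, 3, 2, 6]
After 3 (rotate_left(2, 5, k=2)): [1, 0, 9, 4, 5, 7, 8, 3, 2, 6]
After 4 (reverse(5, 9)): [1, 0, 9, 4, 5, 6, 2, 3, 8, 7]
After 5 (rotate_left(1, 3, k=1)): [1, 9, 4, 0, 5, 6, 2, 3, 8, 7]
After 6 (rotate_left(0, 6, k=5)): [6, 2, 1, 9, 4, 0, 5, 3, 8, 7]
After 7 (swap(1, 8)): [6, 8, 1, 9, 4, 0, 5, 3, 2, 7]
After 8 (swap(6, 8)): [6, 8, 1, 9, 4, 0, 2, 3, 5, 7]
After 9 (reverse(4, 7)): [6, 8, 1, 9, 3, 2, 0, 4, 5, 7]
After 10 (swap(1, 8)): [6, 5, 1, 9, 3, 2, 0, 4, 8, 7]
After 11 (swap(2, 4)): [6, 5, 3, 9, 1, 2, 0, 4, 8, 7]
After 12 (rotate_left(6, 8, k=2)): [6, 5, 3, 9, 1, 2, 8, 0, 4, 7]

Answer: no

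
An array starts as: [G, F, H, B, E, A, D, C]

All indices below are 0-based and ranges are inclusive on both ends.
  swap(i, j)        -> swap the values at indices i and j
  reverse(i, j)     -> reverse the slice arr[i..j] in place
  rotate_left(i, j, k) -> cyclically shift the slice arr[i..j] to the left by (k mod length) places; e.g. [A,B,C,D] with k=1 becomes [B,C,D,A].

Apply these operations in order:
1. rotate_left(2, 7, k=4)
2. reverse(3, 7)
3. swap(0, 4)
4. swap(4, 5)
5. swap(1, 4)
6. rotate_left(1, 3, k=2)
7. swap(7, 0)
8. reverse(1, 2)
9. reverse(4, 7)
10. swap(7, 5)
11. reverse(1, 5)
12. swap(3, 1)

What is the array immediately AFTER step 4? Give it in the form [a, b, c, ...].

Answer: [E, F, D, A, B, G, H, C]

Derivation:
After 1 (rotate_left(2, 7, k=4)): [G, F, D, C, H, B, E, A]
After 2 (reverse(3, 7)): [G, F, D, A, E, B, H, C]
After 3 (swap(0, 4)): [E, F, D, A, G, B, H, C]
After 4 (swap(4, 5)): [E, F, D, A, B, G, H, C]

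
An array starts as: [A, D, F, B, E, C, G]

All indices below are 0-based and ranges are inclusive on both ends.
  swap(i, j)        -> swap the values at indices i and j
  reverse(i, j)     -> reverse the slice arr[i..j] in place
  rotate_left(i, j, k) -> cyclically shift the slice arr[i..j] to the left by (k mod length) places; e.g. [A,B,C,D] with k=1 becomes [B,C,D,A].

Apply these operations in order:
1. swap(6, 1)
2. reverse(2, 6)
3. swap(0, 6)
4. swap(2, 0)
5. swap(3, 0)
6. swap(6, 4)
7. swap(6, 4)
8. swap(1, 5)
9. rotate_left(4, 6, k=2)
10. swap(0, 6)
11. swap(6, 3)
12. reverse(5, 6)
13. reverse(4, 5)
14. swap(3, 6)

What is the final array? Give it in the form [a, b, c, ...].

After 1 (swap(6, 1)): [A, G, F, B, E, C, D]
After 2 (reverse(2, 6)): [A, G, D, C, E, B, F]
After 3 (swap(0, 6)): [F, G, D, C, E, B, A]
After 4 (swap(2, 0)): [D, G, F, C, E, B, A]
After 5 (swap(3, 0)): [C, G, F, D, E, B, A]
After 6 (swap(6, 4)): [C, G, F, D, A, B, E]
After 7 (swap(6, 4)): [C, G, F, D, E, B, A]
After 8 (swap(1, 5)): [C, B, F, D, E, G, A]
After 9 (rotate_left(4, 6, k=2)): [C, B, F, D, A, E, G]
After 10 (swap(0, 6)): [G, B, F, D, A, E, C]
After 11 (swap(6, 3)): [G, B, F, C, A, E, D]
After 12 (reverse(5, 6)): [G, B, F, C, A, D, E]
After 13 (reverse(4, 5)): [G, B, F, C, D, A, E]
After 14 (swap(3, 6)): [G, B, F, E, D, A, C]

Answer: [G, B, F, E, D, A, C]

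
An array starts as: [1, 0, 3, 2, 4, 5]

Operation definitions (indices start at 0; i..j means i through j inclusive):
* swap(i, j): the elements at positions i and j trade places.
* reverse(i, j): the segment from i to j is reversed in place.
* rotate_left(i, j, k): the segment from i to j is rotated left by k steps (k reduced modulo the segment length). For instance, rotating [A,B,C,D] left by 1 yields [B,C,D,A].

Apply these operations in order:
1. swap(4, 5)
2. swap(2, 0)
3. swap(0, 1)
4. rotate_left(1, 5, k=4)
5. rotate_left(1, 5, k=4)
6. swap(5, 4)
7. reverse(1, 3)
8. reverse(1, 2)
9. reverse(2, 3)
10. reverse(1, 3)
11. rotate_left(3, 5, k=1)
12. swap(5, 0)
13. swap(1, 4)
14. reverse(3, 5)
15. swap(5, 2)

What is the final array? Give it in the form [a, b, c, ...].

Answer: [4, 1, 2, 0, 3, 5]

Derivation:
After 1 (swap(4, 5)): [1, 0, 3, 2, 5, 4]
After 2 (swap(2, 0)): [3, 0, 1, 2, 5, 4]
After 3 (swap(0, 1)): [0, 3, 1, 2, 5, 4]
After 4 (rotate_left(1, 5, k=4)): [0, 4, 3, 1, 2, 5]
After 5 (rotate_left(1, 5, k=4)): [0, 5, 4, 3, 1, 2]
After 6 (swap(5, 4)): [0, 5, 4, 3, 2, 1]
After 7 (reverse(1, 3)): [0, 3, 4, 5, 2, 1]
After 8 (reverse(1, 2)): [0, 4, 3, 5, 2, 1]
After 9 (reverse(2, 3)): [0, 4, 5, 3, 2, 1]
After 10 (reverse(1, 3)): [0, 3, 5, 4, 2, 1]
After 11 (rotate_left(3, 5, k=1)): [0, 3, 5, 2, 1, 4]
After 12 (swap(5, 0)): [4, 3, 5, 2, 1, 0]
After 13 (swap(1, 4)): [4, 1, 5, 2, 3, 0]
After 14 (reverse(3, 5)): [4, 1, 5, 0, 3, 2]
After 15 (swap(5, 2)): [4, 1, 2, 0, 3, 5]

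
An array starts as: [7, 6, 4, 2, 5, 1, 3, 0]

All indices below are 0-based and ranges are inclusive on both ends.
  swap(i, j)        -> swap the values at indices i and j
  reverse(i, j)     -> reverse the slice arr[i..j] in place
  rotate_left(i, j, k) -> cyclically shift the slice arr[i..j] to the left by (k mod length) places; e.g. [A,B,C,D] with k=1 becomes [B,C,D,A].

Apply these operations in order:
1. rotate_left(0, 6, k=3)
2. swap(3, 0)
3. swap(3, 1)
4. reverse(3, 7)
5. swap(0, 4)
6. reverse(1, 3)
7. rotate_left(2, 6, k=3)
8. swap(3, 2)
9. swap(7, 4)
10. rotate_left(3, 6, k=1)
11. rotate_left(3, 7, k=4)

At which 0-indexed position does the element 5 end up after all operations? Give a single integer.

Answer: 4

Derivation:
After 1 (rotate_left(0, 6, k=3)): [2, 5, 1, 3, 7, 6, 4, 0]
After 2 (swap(3, 0)): [3, 5, 1, 2, 7, 6, 4, 0]
After 3 (swap(3, 1)): [3, 2, 1, 5, 7, 6, 4, 0]
After 4 (reverse(3, 7)): [3, 2, 1, 0, 4, 6, 7, 5]
After 5 (swap(0, 4)): [4, 2, 1, 0, 3, 6, 7, 5]
After 6 (reverse(1, 3)): [4, 0, 1, 2, 3, 6, 7, 5]
After 7 (rotate_left(2, 6, k=3)): [4, 0, 6, 7, 1, 2, 3, 5]
After 8 (swap(3, 2)): [4, 0, 7, 6, 1, 2, 3, 5]
After 9 (swap(7, 4)): [4, 0, 7, 6, 5, 2, 3, 1]
After 10 (rotate_left(3, 6, k=1)): [4, 0, 7, 5, 2, 3, 6, 1]
After 11 (rotate_left(3, 7, k=4)): [4, 0, 7, 1, 5, 2, 3, 6]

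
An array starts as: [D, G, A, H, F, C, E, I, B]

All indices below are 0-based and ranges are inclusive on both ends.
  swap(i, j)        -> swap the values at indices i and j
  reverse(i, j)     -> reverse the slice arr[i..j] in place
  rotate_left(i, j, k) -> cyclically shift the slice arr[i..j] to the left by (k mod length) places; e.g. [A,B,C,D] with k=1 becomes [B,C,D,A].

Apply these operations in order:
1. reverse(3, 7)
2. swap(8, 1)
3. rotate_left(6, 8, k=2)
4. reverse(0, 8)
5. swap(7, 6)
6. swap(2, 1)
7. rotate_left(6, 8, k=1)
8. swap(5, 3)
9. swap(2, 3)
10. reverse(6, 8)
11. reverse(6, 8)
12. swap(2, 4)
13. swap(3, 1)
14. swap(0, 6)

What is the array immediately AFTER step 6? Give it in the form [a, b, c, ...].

After 1 (reverse(3, 7)): [D, G, A, I, E, C, F, H, B]
After 2 (swap(8, 1)): [D, B, A, I, E, C, F, H, G]
After 3 (rotate_left(6, 8, k=2)): [D, B, A, I, E, C, G, F, H]
After 4 (reverse(0, 8)): [H, F, G, C, E, I, A, B, D]
After 5 (swap(7, 6)): [H, F, G, C, E, I, B, A, D]
After 6 (swap(2, 1)): [H, G, F, C, E, I, B, A, D]

Answer: [H, G, F, C, E, I, B, A, D]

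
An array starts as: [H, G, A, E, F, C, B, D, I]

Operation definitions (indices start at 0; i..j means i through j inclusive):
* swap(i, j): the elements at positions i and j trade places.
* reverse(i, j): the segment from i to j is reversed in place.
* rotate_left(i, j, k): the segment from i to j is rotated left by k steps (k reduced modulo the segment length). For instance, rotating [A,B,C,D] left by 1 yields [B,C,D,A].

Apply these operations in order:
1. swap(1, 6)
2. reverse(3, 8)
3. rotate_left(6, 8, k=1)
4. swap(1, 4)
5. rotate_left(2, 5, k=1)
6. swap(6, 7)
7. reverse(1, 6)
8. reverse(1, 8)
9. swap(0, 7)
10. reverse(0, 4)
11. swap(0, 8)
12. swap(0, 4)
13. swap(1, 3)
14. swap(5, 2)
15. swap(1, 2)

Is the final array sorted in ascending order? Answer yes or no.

Answer: yes

Derivation:
After 1 (swap(1, 6)): [H, B, A, E, F, C, G, D, I]
After 2 (reverse(3, 8)): [H, B, A, I, D, G, C, F, E]
After 3 (rotate_left(6, 8, k=1)): [H, B, A, I, D, G, F, E, C]
After 4 (swap(1, 4)): [H, D, A, I, B, G, F, E, C]
After 5 (rotate_left(2, 5, k=1)): [H, D, I, B, G, A, F, E, C]
After 6 (swap(6, 7)): [H, D, I, B, G, A, E, F, C]
After 7 (reverse(1, 6)): [H, E, A, G, B, I, D, F, C]
After 8 (reverse(1, 8)): [H, C, F, D, I, B, G, A, E]
After 9 (swap(0, 7)): [A, C, F, D, I, B, G, H, E]
After 10 (reverse(0, 4)): [I, D, F, C, A, B, G, H, E]
After 11 (swap(0, 8)): [E, D, F, C, A, B, G, H, I]
After 12 (swap(0, 4)): [A, D, F, C, E, B, G, H, I]
After 13 (swap(1, 3)): [A, C, F, D, E, B, G, H, I]
After 14 (swap(5, 2)): [A, C, B, D, E, F, G, H, I]
After 15 (swap(1, 2)): [A, B, C, D, E, F, G, H, I]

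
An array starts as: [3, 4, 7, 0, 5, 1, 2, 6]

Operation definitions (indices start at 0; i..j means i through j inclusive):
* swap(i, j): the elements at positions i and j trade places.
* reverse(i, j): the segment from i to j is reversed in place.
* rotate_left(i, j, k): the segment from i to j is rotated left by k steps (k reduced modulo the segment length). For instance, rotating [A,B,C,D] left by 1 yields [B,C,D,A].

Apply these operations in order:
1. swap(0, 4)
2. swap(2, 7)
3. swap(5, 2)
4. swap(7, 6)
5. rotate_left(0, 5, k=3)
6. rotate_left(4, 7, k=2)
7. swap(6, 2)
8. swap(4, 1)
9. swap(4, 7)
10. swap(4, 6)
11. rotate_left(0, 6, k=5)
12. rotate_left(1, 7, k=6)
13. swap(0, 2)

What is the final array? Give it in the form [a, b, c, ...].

Answer: [1, 3, 2, 0, 7, 4, 5, 6]

Derivation:
After 1 (swap(0, 4)): [5, 4, 7, 0, 3, 1, 2, 6]
After 2 (swap(2, 7)): [5, 4, 6, 0, 3, 1, 2, 7]
After 3 (swap(5, 2)): [5, 4, 1, 0, 3, 6, 2, 7]
After 4 (swap(7, 6)): [5, 4, 1, 0, 3, 6, 7, 2]
After 5 (rotate_left(0, 5, k=3)): [0, 3, 6, 5, 4, 1, 7, 2]
After 6 (rotate_left(4, 7, k=2)): [0, 3, 6, 5, 7, 2, 4, 1]
After 7 (swap(6, 2)): [0, 3, 4, 5, 7, 2, 6, 1]
After 8 (swap(4, 1)): [0, 7, 4, 5, 3, 2, 6, 1]
After 9 (swap(4, 7)): [0, 7, 4, 5, 1, 2, 6, 3]
After 10 (swap(4, 6)): [0, 7, 4, 5, 6, 2, 1, 3]
After 11 (rotate_left(0, 6, k=5)): [2, 1, 0, 7, 4, 5, 6, 3]
After 12 (rotate_left(1, 7, k=6)): [2, 3, 1, 0, 7, 4, 5, 6]
After 13 (swap(0, 2)): [1, 3, 2, 0, 7, 4, 5, 6]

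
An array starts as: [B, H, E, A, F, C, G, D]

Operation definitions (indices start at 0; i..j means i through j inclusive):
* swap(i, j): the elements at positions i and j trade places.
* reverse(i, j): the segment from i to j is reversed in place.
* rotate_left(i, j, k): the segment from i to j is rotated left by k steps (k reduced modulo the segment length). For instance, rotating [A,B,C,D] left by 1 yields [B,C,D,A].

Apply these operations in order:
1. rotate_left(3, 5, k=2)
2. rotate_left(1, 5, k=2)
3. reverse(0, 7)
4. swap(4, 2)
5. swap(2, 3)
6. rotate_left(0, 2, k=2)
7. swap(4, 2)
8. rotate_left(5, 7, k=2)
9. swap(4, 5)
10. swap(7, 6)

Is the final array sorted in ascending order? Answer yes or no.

After 1 (rotate_left(3, 5, k=2)): [B, H, E, C, A, F, G, D]
After 2 (rotate_left(1, 5, k=2)): [B, C, A, F, H, E, G, D]
After 3 (reverse(0, 7)): [D, G, E, H, F, A, C, B]
After 4 (swap(4, 2)): [D, G, F, H, E, A, C, B]
After 5 (swap(2, 3)): [D, G, H, F, E, A, C, B]
After 6 (rotate_left(0, 2, k=2)): [H, D, G, F, E, A, C, B]
After 7 (swap(4, 2)): [H, D, E, F, G, A, C, B]
After 8 (rotate_left(5, 7, k=2)): [H, D, E, F, G, B, A, C]
After 9 (swap(4, 5)): [H, D, E, F, B, G, A, C]
After 10 (swap(7, 6)): [H, D, E, F, B, G, C, A]

Answer: no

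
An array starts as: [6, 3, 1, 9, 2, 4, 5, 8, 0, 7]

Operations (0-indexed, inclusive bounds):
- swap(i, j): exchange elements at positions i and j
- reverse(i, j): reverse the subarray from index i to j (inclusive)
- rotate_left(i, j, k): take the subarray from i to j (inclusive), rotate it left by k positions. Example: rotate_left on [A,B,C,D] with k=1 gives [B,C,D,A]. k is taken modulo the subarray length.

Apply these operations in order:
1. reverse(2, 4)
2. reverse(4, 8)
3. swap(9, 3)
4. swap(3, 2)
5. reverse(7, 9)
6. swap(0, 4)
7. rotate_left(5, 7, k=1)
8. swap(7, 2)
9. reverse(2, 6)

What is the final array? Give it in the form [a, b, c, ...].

Answer: [0, 3, 9, 5, 6, 2, 8, 7, 1, 4]

Derivation:
After 1 (reverse(2, 4)): [6, 3, 2, 9, 1, 4, 5, 8, 0, 7]
After 2 (reverse(4, 8)): [6, 3, 2, 9, 0, 8, 5, 4, 1, 7]
After 3 (swap(9, 3)): [6, 3, 2, 7, 0, 8, 5, 4, 1, 9]
After 4 (swap(3, 2)): [6, 3, 7, 2, 0, 8, 5, 4, 1, 9]
After 5 (reverse(7, 9)): [6, 3, 7, 2, 0, 8, 5, 9, 1, 4]
After 6 (swap(0, 4)): [0, 3, 7, 2, 6, 8, 5, 9, 1, 4]
After 7 (rotate_left(5, 7, k=1)): [0, 3, 7, 2, 6, 5, 9, 8, 1, 4]
After 8 (swap(7, 2)): [0, 3, 8, 2, 6, 5, 9, 7, 1, 4]
After 9 (reverse(2, 6)): [0, 3, 9, 5, 6, 2, 8, 7, 1, 4]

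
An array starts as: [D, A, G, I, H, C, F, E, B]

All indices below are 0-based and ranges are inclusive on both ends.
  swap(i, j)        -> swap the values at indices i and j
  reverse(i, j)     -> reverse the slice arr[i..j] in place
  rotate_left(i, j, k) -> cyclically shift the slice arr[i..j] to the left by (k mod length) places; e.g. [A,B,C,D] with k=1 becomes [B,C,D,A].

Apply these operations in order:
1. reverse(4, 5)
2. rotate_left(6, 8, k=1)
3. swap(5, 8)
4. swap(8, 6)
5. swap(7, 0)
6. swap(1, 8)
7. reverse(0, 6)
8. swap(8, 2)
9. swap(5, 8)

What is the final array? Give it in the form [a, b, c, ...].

After 1 (reverse(4, 5)): [D, A, G, I, C, H, F, E, B]
After 2 (rotate_left(6, 8, k=1)): [D, A, G, I, C, H, E, B, F]
After 3 (swap(5, 8)): [D, A, G, I, C, F, E, B, H]
After 4 (swap(8, 6)): [D, A, G, I, C, F, H, B, E]
After 5 (swap(7, 0)): [B, A, G, I, C, F, H, D, E]
After 6 (swap(1, 8)): [B, E, G, I, C, F, H, D, A]
After 7 (reverse(0, 6)): [H, F, C, I, G, E, B, D, A]
After 8 (swap(8, 2)): [H, F, A, I, G, E, B, D, C]
After 9 (swap(5, 8)): [H, F, A, I, G, C, B, D, E]

Answer: [H, F, A, I, G, C, B, D, E]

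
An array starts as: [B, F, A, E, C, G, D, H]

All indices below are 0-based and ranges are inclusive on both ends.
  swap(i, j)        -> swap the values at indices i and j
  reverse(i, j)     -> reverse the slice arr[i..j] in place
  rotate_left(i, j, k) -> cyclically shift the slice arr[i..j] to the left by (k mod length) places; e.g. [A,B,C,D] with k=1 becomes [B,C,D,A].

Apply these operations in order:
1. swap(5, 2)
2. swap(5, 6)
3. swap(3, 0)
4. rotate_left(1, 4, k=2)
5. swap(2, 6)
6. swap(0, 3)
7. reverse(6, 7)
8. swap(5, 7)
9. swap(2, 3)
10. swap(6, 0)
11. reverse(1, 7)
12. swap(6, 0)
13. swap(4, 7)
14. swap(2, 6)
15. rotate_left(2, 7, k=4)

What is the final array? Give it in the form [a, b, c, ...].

After 1 (swap(5, 2)): [B, F, G, E, C, A, D, H]
After 2 (swap(5, 6)): [B, F, G, E, C, D, A, H]
After 3 (swap(3, 0)): [E, F, G, B, C, D, A, H]
After 4 (rotate_left(1, 4, k=2)): [E, B, C, F, G, D, A, H]
After 5 (swap(2, 6)): [E, B, A, F, G, D, C, H]
After 6 (swap(0, 3)): [F, B, A, E, G, D, C, H]
After 7 (reverse(6, 7)): [F, B, A, E, G, D, H, C]
After 8 (swap(5, 7)): [F, B, A, E, G, C, H, D]
After 9 (swap(2, 3)): [F, B, E, A, G, C, H, D]
After 10 (swap(6, 0)): [H, B, E, A, G, C, F, D]
After 11 (reverse(1, 7)): [H, D, F, C, G, A, E, B]
After 12 (swap(6, 0)): [E, D, F, C, G, A, H, B]
After 13 (swap(4, 7)): [E, D, F, C, B, A, H, G]
After 14 (swap(2, 6)): [E, D, H, C, B, A, F, G]
After 15 (rotate_left(2, 7, k=4)): [E, D, F, G, H, C, B, A]

Answer: [E, D, F, G, H, C, B, A]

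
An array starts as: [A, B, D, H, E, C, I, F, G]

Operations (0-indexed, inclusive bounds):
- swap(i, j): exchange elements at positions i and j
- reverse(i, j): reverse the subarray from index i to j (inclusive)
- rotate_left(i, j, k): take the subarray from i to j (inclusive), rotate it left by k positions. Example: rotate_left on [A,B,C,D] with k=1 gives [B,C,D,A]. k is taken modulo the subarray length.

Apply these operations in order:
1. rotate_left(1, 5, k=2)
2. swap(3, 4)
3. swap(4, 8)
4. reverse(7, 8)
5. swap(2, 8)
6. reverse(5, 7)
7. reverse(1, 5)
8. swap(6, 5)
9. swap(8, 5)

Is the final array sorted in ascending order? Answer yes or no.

Answer: no

Derivation:
After 1 (rotate_left(1, 5, k=2)): [A, H, E, C, B, D, I, F, G]
After 2 (swap(3, 4)): [A, H, E, B, C, D, I, F, G]
After 3 (swap(4, 8)): [A, H, E, B, G, D, I, F, C]
After 4 (reverse(7, 8)): [A, H, E, B, G, D, I, C, F]
After 5 (swap(2, 8)): [A, H, F, B, G, D, I, C, E]
After 6 (reverse(5, 7)): [A, H, F, B, G, C, I, D, E]
After 7 (reverse(1, 5)): [A, C, G, B, F, H, I, D, E]
After 8 (swap(6, 5)): [A, C, G, B, F, I, H, D, E]
After 9 (swap(8, 5)): [A, C, G, B, F, E, H, D, I]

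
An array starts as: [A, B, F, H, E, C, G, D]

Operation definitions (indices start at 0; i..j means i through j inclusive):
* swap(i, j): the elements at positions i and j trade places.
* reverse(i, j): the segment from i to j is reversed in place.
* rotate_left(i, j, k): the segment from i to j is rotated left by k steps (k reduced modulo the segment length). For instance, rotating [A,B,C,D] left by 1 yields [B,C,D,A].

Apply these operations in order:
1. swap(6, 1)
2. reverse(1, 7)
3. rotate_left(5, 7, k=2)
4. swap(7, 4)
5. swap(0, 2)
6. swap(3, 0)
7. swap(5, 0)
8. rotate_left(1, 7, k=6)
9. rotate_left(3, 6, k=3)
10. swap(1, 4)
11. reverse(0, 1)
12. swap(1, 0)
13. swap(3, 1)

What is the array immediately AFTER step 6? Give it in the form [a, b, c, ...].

Answer: [C, D, A, B, F, G, H, E]

Derivation:
After 1 (swap(6, 1)): [A, G, F, H, E, C, B, D]
After 2 (reverse(1, 7)): [A, D, B, C, E, H, F, G]
After 3 (rotate_left(5, 7, k=2)): [A, D, B, C, E, G, H, F]
After 4 (swap(7, 4)): [A, D, B, C, F, G, H, E]
After 5 (swap(0, 2)): [B, D, A, C, F, G, H, E]
After 6 (swap(3, 0)): [C, D, A, B, F, G, H, E]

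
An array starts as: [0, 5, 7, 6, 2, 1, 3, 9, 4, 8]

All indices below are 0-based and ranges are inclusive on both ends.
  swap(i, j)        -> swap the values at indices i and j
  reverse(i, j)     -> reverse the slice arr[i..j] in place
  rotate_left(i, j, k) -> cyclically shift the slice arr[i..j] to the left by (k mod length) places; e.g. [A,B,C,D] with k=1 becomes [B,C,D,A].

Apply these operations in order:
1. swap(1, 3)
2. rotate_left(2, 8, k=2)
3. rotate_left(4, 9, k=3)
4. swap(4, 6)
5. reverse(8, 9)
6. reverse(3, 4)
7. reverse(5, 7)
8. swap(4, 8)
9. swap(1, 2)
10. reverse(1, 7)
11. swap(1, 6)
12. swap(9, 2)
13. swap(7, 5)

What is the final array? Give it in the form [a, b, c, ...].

After 1 (swap(1, 3)): [0, 6, 7, 5, 2, 1, 3, 9, 4, 8]
After 2 (rotate_left(2, 8, k=2)): [0, 6, 2, 1, 3, 9, 4, 7, 5, 8]
After 3 (rotate_left(4, 9, k=3)): [0, 6, 2, 1, 7, 5, 8, 3, 9, 4]
After 4 (swap(4, 6)): [0, 6, 2, 1, 8, 5, 7, 3, 9, 4]
After 5 (reverse(8, 9)): [0, 6, 2, 1, 8, 5, 7, 3, 4, 9]
After 6 (reverse(3, 4)): [0, 6, 2, 8, 1, 5, 7, 3, 4, 9]
After 7 (reverse(5, 7)): [0, 6, 2, 8, 1, 3, 7, 5, 4, 9]
After 8 (swap(4, 8)): [0, 6, 2, 8, 4, 3, 7, 5, 1, 9]
After 9 (swap(1, 2)): [0, 2, 6, 8, 4, 3, 7, 5, 1, 9]
After 10 (reverse(1, 7)): [0, 5, 7, 3, 4, 8, 6, 2, 1, 9]
After 11 (swap(1, 6)): [0, 6, 7, 3, 4, 8, 5, 2, 1, 9]
After 12 (swap(9, 2)): [0, 6, 9, 3, 4, 8, 5, 2, 1, 7]
After 13 (swap(7, 5)): [0, 6, 9, 3, 4, 2, 5, 8, 1, 7]

Answer: [0, 6, 9, 3, 4, 2, 5, 8, 1, 7]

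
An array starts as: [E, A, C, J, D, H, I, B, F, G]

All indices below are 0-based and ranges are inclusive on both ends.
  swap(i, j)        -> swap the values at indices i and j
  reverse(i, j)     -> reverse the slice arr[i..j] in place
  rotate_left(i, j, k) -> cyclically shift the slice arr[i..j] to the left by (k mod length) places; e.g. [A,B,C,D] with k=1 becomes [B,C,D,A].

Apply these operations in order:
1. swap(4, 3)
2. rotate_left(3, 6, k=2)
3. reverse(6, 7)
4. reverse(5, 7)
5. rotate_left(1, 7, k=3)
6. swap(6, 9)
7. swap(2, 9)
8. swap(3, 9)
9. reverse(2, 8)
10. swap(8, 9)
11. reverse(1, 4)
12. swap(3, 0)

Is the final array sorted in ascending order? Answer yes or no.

After 1 (swap(4, 3)): [E, A, C, D, J, H, I, B, F, G]
After 2 (rotate_left(3, 6, k=2)): [E, A, C, H, I, D, J, B, F, G]
After 3 (reverse(6, 7)): [E, A, C, H, I, D, B, J, F, G]
After 4 (reverse(5, 7)): [E, A, C, H, I, J, B, D, F, G]
After 5 (rotate_left(1, 7, k=3)): [E, I, J, B, D, A, C, H, F, G]
After 6 (swap(6, 9)): [E, I, J, B, D, A, G, H, F, C]
After 7 (swap(2, 9)): [E, I, C, B, D, A, G, H, F, J]
After 8 (swap(3, 9)): [E, I, C, J, D, A, G, H, F, B]
After 9 (reverse(2, 8)): [E, I, F, H, G, A, D, J, C, B]
After 10 (swap(8, 9)): [E, I, F, H, G, A, D, J, B, C]
After 11 (reverse(1, 4)): [E, G, H, F, I, A, D, J, B, C]
After 12 (swap(3, 0)): [F, G, H, E, I, A, D, J, B, C]

Answer: no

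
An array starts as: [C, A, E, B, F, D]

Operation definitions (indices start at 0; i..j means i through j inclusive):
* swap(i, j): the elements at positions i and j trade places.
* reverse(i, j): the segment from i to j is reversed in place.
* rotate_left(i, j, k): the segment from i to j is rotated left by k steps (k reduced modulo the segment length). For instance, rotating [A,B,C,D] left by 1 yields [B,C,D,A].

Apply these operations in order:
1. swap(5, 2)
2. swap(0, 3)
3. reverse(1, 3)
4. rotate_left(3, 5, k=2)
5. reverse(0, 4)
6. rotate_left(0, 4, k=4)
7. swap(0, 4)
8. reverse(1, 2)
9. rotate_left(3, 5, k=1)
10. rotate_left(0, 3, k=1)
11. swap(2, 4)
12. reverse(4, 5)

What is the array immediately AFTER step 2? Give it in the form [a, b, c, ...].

Answer: [B, A, D, C, F, E]

Derivation:
After 1 (swap(5, 2)): [C, A, D, B, F, E]
After 2 (swap(0, 3)): [B, A, D, C, F, E]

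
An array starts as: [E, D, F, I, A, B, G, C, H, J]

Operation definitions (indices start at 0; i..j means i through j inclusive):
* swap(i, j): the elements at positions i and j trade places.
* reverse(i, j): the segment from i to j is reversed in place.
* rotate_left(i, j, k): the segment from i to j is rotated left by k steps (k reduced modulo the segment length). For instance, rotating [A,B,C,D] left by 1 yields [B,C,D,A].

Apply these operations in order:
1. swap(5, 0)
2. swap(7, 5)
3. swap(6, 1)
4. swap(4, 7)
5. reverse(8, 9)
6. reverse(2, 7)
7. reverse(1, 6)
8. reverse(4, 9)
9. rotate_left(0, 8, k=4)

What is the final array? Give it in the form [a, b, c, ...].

Answer: [H, J, F, G, A, B, I, E, C, D]

Derivation:
After 1 (swap(5, 0)): [B, D, F, I, A, E, G, C, H, J]
After 2 (swap(7, 5)): [B, D, F, I, A, C, G, E, H, J]
After 3 (swap(6, 1)): [B, G, F, I, A, C, D, E, H, J]
After 4 (swap(4, 7)): [B, G, F, I, E, C, D, A, H, J]
After 5 (reverse(8, 9)): [B, G, F, I, E, C, D, A, J, H]
After 6 (reverse(2, 7)): [B, G, A, D, C, E, I, F, J, H]
After 7 (reverse(1, 6)): [B, I, E, C, D, A, G, F, J, H]
After 8 (reverse(4, 9)): [B, I, E, C, H, J, F, G, A, D]
After 9 (rotate_left(0, 8, k=4)): [H, J, F, G, A, B, I, E, C, D]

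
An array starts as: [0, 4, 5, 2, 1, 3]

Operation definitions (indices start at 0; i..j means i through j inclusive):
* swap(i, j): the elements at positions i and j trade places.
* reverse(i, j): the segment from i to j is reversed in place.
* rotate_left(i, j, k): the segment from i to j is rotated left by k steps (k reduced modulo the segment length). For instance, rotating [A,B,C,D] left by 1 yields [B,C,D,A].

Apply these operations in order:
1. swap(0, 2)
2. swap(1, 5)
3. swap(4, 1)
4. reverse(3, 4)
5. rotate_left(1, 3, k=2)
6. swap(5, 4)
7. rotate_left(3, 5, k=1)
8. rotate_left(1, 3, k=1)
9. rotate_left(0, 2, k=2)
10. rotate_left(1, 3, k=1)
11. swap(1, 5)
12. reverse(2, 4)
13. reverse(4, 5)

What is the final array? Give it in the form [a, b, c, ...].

Answer: [4, 0, 2, 5, 1, 3]

Derivation:
After 1 (swap(0, 2)): [5, 4, 0, 2, 1, 3]
After 2 (swap(1, 5)): [5, 3, 0, 2, 1, 4]
After 3 (swap(4, 1)): [5, 1, 0, 2, 3, 4]
After 4 (reverse(3, 4)): [5, 1, 0, 3, 2, 4]
After 5 (rotate_left(1, 3, k=2)): [5, 3, 1, 0, 2, 4]
After 6 (swap(5, 4)): [5, 3, 1, 0, 4, 2]
After 7 (rotate_left(3, 5, k=1)): [5, 3, 1, 4, 2, 0]
After 8 (rotate_left(1, 3, k=1)): [5, 1, 4, 3, 2, 0]
After 9 (rotate_left(0, 2, k=2)): [4, 5, 1, 3, 2, 0]
After 10 (rotate_left(1, 3, k=1)): [4, 1, 3, 5, 2, 0]
After 11 (swap(1, 5)): [4, 0, 3, 5, 2, 1]
After 12 (reverse(2, 4)): [4, 0, 2, 5, 3, 1]
After 13 (reverse(4, 5)): [4, 0, 2, 5, 1, 3]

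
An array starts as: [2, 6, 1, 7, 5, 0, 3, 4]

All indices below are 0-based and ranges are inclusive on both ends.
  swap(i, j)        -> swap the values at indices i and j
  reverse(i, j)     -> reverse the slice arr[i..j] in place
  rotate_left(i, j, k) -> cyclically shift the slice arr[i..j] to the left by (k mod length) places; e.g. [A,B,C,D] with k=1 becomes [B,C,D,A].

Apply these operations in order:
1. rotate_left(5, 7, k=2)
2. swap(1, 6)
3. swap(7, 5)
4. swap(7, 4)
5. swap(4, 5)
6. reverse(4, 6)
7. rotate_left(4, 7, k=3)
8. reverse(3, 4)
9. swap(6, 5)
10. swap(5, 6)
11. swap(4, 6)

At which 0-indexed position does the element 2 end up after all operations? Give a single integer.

After 1 (rotate_left(5, 7, k=2)): [2, 6, 1, 7, 5, 4, 0, 3]
After 2 (swap(1, 6)): [2, 0, 1, 7, 5, 4, 6, 3]
After 3 (swap(7, 5)): [2, 0, 1, 7, 5, 3, 6, 4]
After 4 (swap(7, 4)): [2, 0, 1, 7, 4, 3, 6, 5]
After 5 (swap(4, 5)): [2, 0, 1, 7, 3, 4, 6, 5]
After 6 (reverse(4, 6)): [2, 0, 1, 7, 6, 4, 3, 5]
After 7 (rotate_left(4, 7, k=3)): [2, 0, 1, 7, 5, 6, 4, 3]
After 8 (reverse(3, 4)): [2, 0, 1, 5, 7, 6, 4, 3]
After 9 (swap(6, 5)): [2, 0, 1, 5, 7, 4, 6, 3]
After 10 (swap(5, 6)): [2, 0, 1, 5, 7, 6, 4, 3]
After 11 (swap(4, 6)): [2, 0, 1, 5, 4, 6, 7, 3]

Answer: 0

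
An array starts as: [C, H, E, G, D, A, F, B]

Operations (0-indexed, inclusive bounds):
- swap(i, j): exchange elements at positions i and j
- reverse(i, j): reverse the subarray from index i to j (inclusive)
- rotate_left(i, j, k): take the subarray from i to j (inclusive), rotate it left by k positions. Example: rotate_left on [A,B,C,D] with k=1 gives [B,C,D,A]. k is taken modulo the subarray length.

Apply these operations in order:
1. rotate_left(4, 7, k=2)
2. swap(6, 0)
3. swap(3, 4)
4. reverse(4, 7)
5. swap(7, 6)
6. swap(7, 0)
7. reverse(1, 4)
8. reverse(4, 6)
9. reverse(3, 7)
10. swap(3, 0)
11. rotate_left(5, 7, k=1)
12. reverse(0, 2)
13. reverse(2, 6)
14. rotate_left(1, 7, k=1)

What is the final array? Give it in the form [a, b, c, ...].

After 1 (rotate_left(4, 7, k=2)): [C, H, E, G, F, B, D, A]
After 2 (swap(6, 0)): [D, H, E, G, F, B, C, A]
After 3 (swap(3, 4)): [D, H, E, F, G, B, C, A]
After 4 (reverse(4, 7)): [D, H, E, F, A, C, B, G]
After 5 (swap(7, 6)): [D, H, E, F, A, C, G, B]
After 6 (swap(7, 0)): [B, H, E, F, A, C, G, D]
After 7 (reverse(1, 4)): [B, A, F, E, H, C, G, D]
After 8 (reverse(4, 6)): [B, A, F, E, G, C, H, D]
After 9 (reverse(3, 7)): [B, A, F, D, H, C, G, E]
After 10 (swap(3, 0)): [D, A, F, B, H, C, G, E]
After 11 (rotate_left(5, 7, k=1)): [D, A, F, B, H, G, E, C]
After 12 (reverse(0, 2)): [F, A, D, B, H, G, E, C]
After 13 (reverse(2, 6)): [F, A, E, G, H, B, D, C]
After 14 (rotate_left(1, 7, k=1)): [F, E, G, H, B, D, C, A]

Answer: [F, E, G, H, B, D, C, A]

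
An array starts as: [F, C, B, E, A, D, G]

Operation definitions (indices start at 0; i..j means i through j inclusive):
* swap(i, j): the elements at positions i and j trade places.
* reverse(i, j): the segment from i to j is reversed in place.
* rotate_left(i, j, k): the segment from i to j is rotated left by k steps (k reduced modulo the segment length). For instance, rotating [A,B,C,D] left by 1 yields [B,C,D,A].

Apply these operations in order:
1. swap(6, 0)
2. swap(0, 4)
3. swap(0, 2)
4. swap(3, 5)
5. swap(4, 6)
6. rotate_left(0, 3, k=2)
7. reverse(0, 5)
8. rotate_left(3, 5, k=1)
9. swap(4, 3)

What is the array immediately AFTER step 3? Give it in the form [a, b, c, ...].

Answer: [B, C, A, E, G, D, F]

Derivation:
After 1 (swap(6, 0)): [G, C, B, E, A, D, F]
After 2 (swap(0, 4)): [A, C, B, E, G, D, F]
After 3 (swap(0, 2)): [B, C, A, E, G, D, F]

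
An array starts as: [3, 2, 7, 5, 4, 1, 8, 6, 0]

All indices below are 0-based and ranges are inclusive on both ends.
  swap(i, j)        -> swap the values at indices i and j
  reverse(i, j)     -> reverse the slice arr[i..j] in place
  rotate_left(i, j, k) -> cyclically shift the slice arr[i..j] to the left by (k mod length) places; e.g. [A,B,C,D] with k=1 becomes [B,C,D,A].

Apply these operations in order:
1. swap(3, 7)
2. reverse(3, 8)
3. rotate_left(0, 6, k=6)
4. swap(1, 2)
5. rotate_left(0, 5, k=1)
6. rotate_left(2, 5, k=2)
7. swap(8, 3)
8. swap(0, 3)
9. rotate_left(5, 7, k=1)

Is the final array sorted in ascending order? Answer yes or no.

Answer: no

Derivation:
After 1 (swap(3, 7)): [3, 2, 7, 6, 4, 1, 8, 5, 0]
After 2 (reverse(3, 8)): [3, 2, 7, 0, 5, 8, 1, 4, 6]
After 3 (rotate_left(0, 6, k=6)): [1, 3, 2, 7, 0, 5, 8, 4, 6]
After 4 (swap(1, 2)): [1, 2, 3, 7, 0, 5, 8, 4, 6]
After 5 (rotate_left(0, 5, k=1)): [2, 3, 7, 0, 5, 1, 8, 4, 6]
After 6 (rotate_left(2, 5, k=2)): [2, 3, 5, 1, 7, 0, 8, 4, 6]
After 7 (swap(8, 3)): [2, 3, 5, 6, 7, 0, 8, 4, 1]
After 8 (swap(0, 3)): [6, 3, 5, 2, 7, 0, 8, 4, 1]
After 9 (rotate_left(5, 7, k=1)): [6, 3, 5, 2, 7, 8, 4, 0, 1]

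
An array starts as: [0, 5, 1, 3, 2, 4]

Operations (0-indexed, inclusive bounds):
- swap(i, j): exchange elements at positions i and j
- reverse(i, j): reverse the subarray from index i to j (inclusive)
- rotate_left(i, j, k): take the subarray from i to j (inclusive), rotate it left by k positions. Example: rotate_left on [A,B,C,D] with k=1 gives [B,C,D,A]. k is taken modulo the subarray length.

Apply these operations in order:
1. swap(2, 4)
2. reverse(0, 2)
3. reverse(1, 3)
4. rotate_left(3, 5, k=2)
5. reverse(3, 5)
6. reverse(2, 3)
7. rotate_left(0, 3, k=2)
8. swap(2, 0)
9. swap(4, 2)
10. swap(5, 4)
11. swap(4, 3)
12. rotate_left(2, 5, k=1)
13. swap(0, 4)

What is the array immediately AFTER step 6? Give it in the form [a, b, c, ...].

After 1 (swap(2, 4)): [0, 5, 2, 3, 1, 4]
After 2 (reverse(0, 2)): [2, 5, 0, 3, 1, 4]
After 3 (reverse(1, 3)): [2, 3, 0, 5, 1, 4]
After 4 (rotate_left(3, 5, k=2)): [2, 3, 0, 4, 5, 1]
After 5 (reverse(3, 5)): [2, 3, 0, 1, 5, 4]
After 6 (reverse(2, 3)): [2, 3, 1, 0, 5, 4]

Answer: [2, 3, 1, 0, 5, 4]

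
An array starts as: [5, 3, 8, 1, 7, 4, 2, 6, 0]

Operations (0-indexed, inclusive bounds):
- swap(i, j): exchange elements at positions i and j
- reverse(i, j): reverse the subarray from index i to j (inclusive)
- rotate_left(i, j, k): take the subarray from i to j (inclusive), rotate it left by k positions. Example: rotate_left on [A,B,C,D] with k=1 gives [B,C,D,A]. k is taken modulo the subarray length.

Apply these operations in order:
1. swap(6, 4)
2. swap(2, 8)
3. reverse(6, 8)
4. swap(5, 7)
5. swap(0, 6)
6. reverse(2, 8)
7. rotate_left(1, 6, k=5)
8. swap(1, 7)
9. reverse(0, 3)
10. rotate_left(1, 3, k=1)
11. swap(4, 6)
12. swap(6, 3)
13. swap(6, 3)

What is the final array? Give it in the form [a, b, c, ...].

Answer: [7, 1, 8, 3, 6, 5, 4, 2, 0]

Derivation:
After 1 (swap(6, 4)): [5, 3, 8, 1, 2, 4, 7, 6, 0]
After 2 (swap(2, 8)): [5, 3, 0, 1, 2, 4, 7, 6, 8]
After 3 (reverse(6, 8)): [5, 3, 0, 1, 2, 4, 8, 6, 7]
After 4 (swap(5, 7)): [5, 3, 0, 1, 2, 6, 8, 4, 7]
After 5 (swap(0, 6)): [8, 3, 0, 1, 2, 6, 5, 4, 7]
After 6 (reverse(2, 8)): [8, 3, 7, 4, 5, 6, 2, 1, 0]
After 7 (rotate_left(1, 6, k=5)): [8, 2, 3, 7, 4, 5, 6, 1, 0]
After 8 (swap(1, 7)): [8, 1, 3, 7, 4, 5, 6, 2, 0]
After 9 (reverse(0, 3)): [7, 3, 1, 8, 4, 5, 6, 2, 0]
After 10 (rotate_left(1, 3, k=1)): [7, 1, 8, 3, 4, 5, 6, 2, 0]
After 11 (swap(4, 6)): [7, 1, 8, 3, 6, 5, 4, 2, 0]
After 12 (swap(6, 3)): [7, 1, 8, 4, 6, 5, 3, 2, 0]
After 13 (swap(6, 3)): [7, 1, 8, 3, 6, 5, 4, 2, 0]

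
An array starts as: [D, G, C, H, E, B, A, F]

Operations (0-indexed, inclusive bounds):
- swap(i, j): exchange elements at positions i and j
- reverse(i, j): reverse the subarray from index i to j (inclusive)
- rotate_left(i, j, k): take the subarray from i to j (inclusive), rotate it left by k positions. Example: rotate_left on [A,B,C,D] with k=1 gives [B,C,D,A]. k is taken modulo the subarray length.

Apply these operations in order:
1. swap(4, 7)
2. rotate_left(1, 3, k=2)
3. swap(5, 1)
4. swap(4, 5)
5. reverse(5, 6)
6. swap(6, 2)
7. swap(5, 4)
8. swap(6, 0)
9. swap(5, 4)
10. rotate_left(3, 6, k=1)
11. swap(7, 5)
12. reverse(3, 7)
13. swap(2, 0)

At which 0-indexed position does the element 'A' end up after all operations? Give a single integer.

After 1 (swap(4, 7)): [D, G, C, H, F, B, A, E]
After 2 (rotate_left(1, 3, k=2)): [D, H, G, C, F, B, A, E]
After 3 (swap(5, 1)): [D, B, G, C, F, H, A, E]
After 4 (swap(4, 5)): [D, B, G, C, H, F, A, E]
After 5 (reverse(5, 6)): [D, B, G, C, H, A, F, E]
After 6 (swap(6, 2)): [D, B, F, C, H, A, G, E]
After 7 (swap(5, 4)): [D, B, F, C, A, H, G, E]
After 8 (swap(6, 0)): [G, B, F, C, A, H, D, E]
After 9 (swap(5, 4)): [G, B, F, C, H, A, D, E]
After 10 (rotate_left(3, 6, k=1)): [G, B, F, H, A, D, C, E]
After 11 (swap(7, 5)): [G, B, F, H, A, E, C, D]
After 12 (reverse(3, 7)): [G, B, F, D, C, E, A, H]
After 13 (swap(2, 0)): [F, B, G, D, C, E, A, H]

Answer: 6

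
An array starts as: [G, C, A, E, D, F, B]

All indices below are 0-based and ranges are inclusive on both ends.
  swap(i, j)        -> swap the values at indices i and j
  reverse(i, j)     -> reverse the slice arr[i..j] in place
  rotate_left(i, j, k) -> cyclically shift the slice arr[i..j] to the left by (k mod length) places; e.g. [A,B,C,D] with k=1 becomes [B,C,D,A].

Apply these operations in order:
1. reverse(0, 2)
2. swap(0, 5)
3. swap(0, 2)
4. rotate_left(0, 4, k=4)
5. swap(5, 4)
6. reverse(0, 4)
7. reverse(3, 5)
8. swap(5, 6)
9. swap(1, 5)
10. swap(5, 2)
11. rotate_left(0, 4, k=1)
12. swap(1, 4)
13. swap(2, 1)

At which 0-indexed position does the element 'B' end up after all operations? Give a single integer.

Answer: 0

Derivation:
After 1 (reverse(0, 2)): [A, C, G, E, D, F, B]
After 2 (swap(0, 5)): [F, C, G, E, D, A, B]
After 3 (swap(0, 2)): [G, C, F, E, D, A, B]
After 4 (rotate_left(0, 4, k=4)): [D, G, C, F, E, A, B]
After 5 (swap(5, 4)): [D, G, C, F, A, E, B]
After 6 (reverse(0, 4)): [A, F, C, G, D, E, B]
After 7 (reverse(3, 5)): [A, F, C, E, D, G, B]
After 8 (swap(5, 6)): [A, F, C, E, D, B, G]
After 9 (swap(1, 5)): [A, B, C, E, D, F, G]
After 10 (swap(5, 2)): [A, B, F, E, D, C, G]
After 11 (rotate_left(0, 4, k=1)): [B, F, E, D, A, C, G]
After 12 (swap(1, 4)): [B, A, E, D, F, C, G]
After 13 (swap(2, 1)): [B, E, A, D, F, C, G]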